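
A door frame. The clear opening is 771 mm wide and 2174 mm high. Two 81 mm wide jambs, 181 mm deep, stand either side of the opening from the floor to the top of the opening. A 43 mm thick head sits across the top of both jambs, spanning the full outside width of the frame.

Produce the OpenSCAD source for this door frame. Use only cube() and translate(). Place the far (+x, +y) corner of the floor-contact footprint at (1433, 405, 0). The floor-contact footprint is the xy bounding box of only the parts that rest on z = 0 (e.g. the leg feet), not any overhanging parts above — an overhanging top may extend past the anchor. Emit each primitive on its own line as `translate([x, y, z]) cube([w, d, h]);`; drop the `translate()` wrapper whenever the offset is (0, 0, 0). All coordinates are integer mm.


translate([500, 224, 0]) cube([81, 181, 2174]);
translate([1352, 224, 0]) cube([81, 181, 2174]);
translate([500, 224, 2174]) cube([933, 181, 43]);


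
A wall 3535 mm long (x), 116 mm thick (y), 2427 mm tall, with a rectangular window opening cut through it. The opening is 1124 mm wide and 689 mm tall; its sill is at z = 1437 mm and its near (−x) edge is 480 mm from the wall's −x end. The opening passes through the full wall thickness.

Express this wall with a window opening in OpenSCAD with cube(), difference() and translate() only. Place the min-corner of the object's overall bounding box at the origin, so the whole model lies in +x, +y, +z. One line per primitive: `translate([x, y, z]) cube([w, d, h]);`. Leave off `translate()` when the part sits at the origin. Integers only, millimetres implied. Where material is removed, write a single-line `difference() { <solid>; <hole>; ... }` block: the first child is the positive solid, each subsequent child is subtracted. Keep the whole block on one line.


difference() { cube([3535, 116, 2427]); translate([480, 0, 1437]) cube([1124, 116, 689]); }


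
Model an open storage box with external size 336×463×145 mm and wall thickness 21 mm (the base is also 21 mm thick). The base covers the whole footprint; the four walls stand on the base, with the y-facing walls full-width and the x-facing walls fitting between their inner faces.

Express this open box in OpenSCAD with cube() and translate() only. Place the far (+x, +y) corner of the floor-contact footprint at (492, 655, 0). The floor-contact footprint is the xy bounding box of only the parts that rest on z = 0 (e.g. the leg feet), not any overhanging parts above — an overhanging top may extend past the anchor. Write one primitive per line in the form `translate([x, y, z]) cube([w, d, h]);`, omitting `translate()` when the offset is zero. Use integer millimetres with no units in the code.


translate([156, 192, 0]) cube([336, 463, 21]);
translate([156, 192, 21]) cube([336, 21, 124]);
translate([156, 634, 21]) cube([336, 21, 124]);
translate([156, 213, 21]) cube([21, 421, 124]);
translate([471, 213, 21]) cube([21, 421, 124]);


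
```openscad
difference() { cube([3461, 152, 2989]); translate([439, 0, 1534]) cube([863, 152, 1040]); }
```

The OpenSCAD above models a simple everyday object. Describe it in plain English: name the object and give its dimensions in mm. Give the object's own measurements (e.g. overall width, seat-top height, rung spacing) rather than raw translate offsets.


A wall 3461 mm long (x), 152 mm thick (y), 2989 mm tall, with a rectangular window opening cut through it. The opening is 863 mm wide and 1040 mm tall; its sill is at z = 1534 mm and its near (−x) edge is 439 mm from the wall's −x end. The opening passes through the full wall thickness.


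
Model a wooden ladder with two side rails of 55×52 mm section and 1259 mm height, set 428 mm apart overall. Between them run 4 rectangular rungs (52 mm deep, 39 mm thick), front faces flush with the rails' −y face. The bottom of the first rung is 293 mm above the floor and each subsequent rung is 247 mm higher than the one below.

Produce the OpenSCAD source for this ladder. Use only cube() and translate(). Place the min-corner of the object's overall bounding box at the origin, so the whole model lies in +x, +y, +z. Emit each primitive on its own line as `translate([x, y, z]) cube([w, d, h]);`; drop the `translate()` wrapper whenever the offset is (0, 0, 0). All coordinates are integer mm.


cube([55, 52, 1259]);
translate([373, 0, 0]) cube([55, 52, 1259]);
translate([55, 0, 293]) cube([318, 52, 39]);
translate([55, 0, 540]) cube([318, 52, 39]);
translate([55, 0, 787]) cube([318, 52, 39]);
translate([55, 0, 1034]) cube([318, 52, 39]);


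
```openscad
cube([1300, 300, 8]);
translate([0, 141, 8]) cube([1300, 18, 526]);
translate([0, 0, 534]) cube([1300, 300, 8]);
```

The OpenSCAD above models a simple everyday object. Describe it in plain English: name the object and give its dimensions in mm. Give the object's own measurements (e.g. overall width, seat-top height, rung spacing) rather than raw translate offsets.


An I-beam lying along x, 1300 mm long. Overall section height 542 mm. Two flanges 300 mm wide (y) and 8 mm thick, one on the floor and one at the top; a web 18 mm thick runs between them, centred on the flange width.


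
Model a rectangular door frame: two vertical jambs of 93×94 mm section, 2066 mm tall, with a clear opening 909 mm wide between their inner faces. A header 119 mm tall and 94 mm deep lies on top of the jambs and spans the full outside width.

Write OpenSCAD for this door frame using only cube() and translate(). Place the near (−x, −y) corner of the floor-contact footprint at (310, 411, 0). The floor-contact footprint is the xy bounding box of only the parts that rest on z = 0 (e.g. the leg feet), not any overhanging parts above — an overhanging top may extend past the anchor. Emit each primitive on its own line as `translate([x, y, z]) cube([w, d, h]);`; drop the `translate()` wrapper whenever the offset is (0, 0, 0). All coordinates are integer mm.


translate([310, 411, 0]) cube([93, 94, 2066]);
translate([1312, 411, 0]) cube([93, 94, 2066]);
translate([310, 411, 2066]) cube([1095, 94, 119]);


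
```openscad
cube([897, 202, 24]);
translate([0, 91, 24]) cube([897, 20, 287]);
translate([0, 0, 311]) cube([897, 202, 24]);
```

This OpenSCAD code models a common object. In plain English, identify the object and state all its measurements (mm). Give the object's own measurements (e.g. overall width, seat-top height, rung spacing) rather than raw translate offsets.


An I-beam lying along x, 897 mm long. Overall section height 335 mm. Two flanges 202 mm wide (y) and 24 mm thick, one on the floor and one at the top; a web 20 mm thick runs between them, centred on the flange width.


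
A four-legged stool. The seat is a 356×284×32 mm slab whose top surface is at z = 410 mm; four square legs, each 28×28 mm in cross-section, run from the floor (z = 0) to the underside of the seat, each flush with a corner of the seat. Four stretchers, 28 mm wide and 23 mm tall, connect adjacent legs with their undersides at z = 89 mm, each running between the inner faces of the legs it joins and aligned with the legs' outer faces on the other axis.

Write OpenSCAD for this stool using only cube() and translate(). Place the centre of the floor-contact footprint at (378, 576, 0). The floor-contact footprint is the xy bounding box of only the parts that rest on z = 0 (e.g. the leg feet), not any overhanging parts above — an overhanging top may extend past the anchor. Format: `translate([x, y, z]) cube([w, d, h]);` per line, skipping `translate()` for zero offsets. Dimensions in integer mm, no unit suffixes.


translate([200, 434, 378]) cube([356, 284, 32]);
translate([200, 434, 0]) cube([28, 28, 378]);
translate([528, 434, 0]) cube([28, 28, 378]);
translate([200, 690, 0]) cube([28, 28, 378]);
translate([528, 690, 0]) cube([28, 28, 378]);
translate([228, 434, 89]) cube([300, 28, 23]);
translate([228, 690, 89]) cube([300, 28, 23]);
translate([200, 462, 89]) cube([28, 228, 23]);
translate([528, 462, 89]) cube([28, 228, 23]);


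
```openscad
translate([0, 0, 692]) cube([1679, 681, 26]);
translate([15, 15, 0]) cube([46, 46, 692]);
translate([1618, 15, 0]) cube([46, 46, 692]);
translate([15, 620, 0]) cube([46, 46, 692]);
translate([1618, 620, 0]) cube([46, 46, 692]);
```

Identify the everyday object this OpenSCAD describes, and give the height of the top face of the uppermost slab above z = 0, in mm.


A table. The table height is 718 mm.

A 1679×681×26 slab sits at z = 692 on four 46 mm square posts — a table. The top surface is at 692 + 26 = 718 mm.


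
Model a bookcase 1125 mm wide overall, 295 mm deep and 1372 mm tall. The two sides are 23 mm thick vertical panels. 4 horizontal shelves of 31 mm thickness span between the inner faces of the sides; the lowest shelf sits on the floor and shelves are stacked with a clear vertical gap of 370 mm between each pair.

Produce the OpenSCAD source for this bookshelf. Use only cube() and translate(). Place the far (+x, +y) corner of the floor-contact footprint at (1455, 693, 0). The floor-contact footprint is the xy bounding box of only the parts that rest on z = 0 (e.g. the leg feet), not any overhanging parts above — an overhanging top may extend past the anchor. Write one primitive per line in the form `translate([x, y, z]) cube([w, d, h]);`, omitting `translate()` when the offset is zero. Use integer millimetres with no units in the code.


translate([330, 398, 0]) cube([23, 295, 1372]);
translate([1432, 398, 0]) cube([23, 295, 1372]);
translate([353, 398, 0]) cube([1079, 295, 31]);
translate([353, 398, 401]) cube([1079, 295, 31]);
translate([353, 398, 802]) cube([1079, 295, 31]);
translate([353, 398, 1203]) cube([1079, 295, 31]);


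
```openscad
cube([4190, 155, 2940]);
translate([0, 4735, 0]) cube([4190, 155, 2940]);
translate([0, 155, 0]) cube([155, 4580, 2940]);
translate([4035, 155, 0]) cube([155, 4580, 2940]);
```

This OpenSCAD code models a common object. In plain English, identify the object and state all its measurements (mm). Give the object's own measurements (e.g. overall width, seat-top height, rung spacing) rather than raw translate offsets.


The wall frame of a small rectangular building: four walls, each 2940 mm tall and 155 mm thick, enclosing a footprint 4190 mm (x) by 4890 mm (y) outside-to-outside, with no floor or roof. The front and back walls (the −y and +y sides) span the full width; the two side walls fit between them.


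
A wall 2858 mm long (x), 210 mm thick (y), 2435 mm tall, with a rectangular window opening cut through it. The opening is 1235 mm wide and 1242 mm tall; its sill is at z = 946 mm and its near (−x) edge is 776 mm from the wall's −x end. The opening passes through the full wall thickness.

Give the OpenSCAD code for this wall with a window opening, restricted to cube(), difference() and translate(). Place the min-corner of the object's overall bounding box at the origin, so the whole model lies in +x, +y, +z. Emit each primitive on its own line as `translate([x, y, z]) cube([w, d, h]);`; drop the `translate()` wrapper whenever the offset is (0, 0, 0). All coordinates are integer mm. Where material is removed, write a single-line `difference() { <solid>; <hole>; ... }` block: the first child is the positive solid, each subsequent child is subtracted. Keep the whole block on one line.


difference() { cube([2858, 210, 2435]); translate([776, 0, 946]) cube([1235, 210, 1242]); }


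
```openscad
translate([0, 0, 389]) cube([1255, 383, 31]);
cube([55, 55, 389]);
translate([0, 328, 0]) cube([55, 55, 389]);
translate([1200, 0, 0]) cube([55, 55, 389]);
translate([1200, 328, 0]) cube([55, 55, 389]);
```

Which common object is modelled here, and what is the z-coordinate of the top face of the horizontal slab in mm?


A bench. The seat-top height is 420 mm.

A long slab on four corner posts — a bench. The slab sits at z = 389 with thickness 31, so the top is 389 + 31 = 420 mm.


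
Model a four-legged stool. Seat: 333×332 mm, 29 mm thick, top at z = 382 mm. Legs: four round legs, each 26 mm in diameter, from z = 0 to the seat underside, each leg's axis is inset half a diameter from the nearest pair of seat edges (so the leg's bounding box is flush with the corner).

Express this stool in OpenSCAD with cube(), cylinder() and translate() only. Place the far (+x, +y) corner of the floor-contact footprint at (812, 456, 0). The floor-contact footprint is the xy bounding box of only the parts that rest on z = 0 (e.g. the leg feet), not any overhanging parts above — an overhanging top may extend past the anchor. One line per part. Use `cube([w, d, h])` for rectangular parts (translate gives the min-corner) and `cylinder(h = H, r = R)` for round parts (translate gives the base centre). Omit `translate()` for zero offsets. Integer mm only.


// leg_h = 382 - 29 = 353
translate([479, 124, 353]) cube([333, 332, 29]);
translate([492, 137, 0]) cylinder(h = 353, r = 13);
translate([799, 137, 0]) cylinder(h = 353, r = 13);
translate([492, 443, 0]) cylinder(h = 353, r = 13);
translate([799, 443, 0]) cylinder(h = 353, r = 13);


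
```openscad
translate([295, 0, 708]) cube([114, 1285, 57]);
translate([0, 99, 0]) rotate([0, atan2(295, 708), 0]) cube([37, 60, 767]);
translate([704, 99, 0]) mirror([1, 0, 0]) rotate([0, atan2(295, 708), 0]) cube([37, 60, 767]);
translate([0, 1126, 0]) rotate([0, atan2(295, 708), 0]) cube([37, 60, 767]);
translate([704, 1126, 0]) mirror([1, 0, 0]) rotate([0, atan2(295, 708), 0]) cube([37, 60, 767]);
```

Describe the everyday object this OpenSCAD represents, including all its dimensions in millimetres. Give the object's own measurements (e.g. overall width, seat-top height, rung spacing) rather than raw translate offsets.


A sawhorse. A 114×1285×57 mm beam (x, y, z) sits on two A-frame leg pairs. Each pair is two raked legs of 37×60 mm section (60 mm along y) splaying symmetrically in x. Each leg rises 708 mm vertically over 295 mm of horizontal reach and is 767 mm long along its own axis. Every leg's outer bottom edge rests on the floor and its outer top edge meets a bottom edge of the beam — the left legs (tilting toward +x) meet the beam's −x bottom edge, the right legs (their mirror images, tilting toward −x) meet its +x bottom edge — so the leg tops tuck under the beam, the beam's underside is 708 mm above the floor, and the feet are 704 mm apart outside-to-outside with the beam centred between them. The two leg pairs are set in 99 mm from either end of the beam.


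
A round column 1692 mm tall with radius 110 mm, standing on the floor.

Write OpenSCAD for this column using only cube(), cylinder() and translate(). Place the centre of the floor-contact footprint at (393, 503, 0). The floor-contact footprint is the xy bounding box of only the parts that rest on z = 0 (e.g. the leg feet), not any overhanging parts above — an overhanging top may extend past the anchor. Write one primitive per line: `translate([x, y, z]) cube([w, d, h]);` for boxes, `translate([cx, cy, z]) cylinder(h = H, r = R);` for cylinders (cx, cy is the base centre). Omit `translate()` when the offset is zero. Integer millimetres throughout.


translate([393, 503, 0]) cylinder(h = 1692, r = 110);


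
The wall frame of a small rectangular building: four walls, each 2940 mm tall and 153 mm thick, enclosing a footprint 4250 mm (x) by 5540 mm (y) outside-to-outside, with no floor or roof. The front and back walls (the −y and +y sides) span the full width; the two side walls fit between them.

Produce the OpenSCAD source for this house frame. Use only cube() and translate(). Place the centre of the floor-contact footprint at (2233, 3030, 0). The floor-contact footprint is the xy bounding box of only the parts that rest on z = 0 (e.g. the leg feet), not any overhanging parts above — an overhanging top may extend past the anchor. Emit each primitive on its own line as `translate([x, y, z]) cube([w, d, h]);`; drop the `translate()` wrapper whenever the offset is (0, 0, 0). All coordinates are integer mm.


translate([108, 260, 0]) cube([4250, 153, 2940]);
translate([108, 5647, 0]) cube([4250, 153, 2940]);
translate([108, 413, 0]) cube([153, 5234, 2940]);
translate([4205, 413, 0]) cube([153, 5234, 2940]);


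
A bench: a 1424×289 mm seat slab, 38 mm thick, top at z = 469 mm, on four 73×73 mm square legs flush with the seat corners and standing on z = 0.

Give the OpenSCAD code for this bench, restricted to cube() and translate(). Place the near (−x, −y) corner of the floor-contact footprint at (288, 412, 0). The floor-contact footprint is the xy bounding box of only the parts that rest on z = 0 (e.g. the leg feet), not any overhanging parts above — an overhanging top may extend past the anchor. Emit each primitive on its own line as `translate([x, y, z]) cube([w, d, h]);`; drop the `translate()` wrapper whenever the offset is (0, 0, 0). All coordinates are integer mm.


translate([288, 412, 431]) cube([1424, 289, 38]);
translate([288, 412, 0]) cube([73, 73, 431]);
translate([288, 628, 0]) cube([73, 73, 431]);
translate([1639, 412, 0]) cube([73, 73, 431]);
translate([1639, 628, 0]) cube([73, 73, 431]);


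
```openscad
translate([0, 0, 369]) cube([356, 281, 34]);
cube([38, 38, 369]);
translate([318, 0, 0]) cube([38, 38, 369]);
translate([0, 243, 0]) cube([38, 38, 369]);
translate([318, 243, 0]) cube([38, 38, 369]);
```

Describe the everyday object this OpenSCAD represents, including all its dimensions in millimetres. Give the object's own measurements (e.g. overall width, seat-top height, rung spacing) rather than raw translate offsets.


A simple wooden stool: a rectangular seat 356 mm (x) by 281 mm (y), 34 mm thick, top face at z = 403 mm, on four square legs, each 38×38 mm in cross-section. The legs rest on z = 0, each flush with a corner of the seat.


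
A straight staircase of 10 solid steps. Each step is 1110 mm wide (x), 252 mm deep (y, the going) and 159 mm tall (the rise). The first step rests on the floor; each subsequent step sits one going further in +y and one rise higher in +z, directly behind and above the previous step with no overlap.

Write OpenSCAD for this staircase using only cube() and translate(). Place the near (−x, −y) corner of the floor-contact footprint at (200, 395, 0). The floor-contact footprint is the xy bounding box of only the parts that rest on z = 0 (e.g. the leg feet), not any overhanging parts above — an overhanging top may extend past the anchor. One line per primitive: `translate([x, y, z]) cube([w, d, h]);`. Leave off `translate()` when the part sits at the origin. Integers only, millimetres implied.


translate([200, 395, 0]) cube([1110, 252, 159]);
translate([200, 647, 159]) cube([1110, 252, 159]);
translate([200, 899, 318]) cube([1110, 252, 159]);
translate([200, 1151, 477]) cube([1110, 252, 159]);
translate([200, 1403, 636]) cube([1110, 252, 159]);
translate([200, 1655, 795]) cube([1110, 252, 159]);
translate([200, 1907, 954]) cube([1110, 252, 159]);
translate([200, 2159, 1113]) cube([1110, 252, 159]);
translate([200, 2411, 1272]) cube([1110, 252, 159]);
translate([200, 2663, 1431]) cube([1110, 252, 159]);


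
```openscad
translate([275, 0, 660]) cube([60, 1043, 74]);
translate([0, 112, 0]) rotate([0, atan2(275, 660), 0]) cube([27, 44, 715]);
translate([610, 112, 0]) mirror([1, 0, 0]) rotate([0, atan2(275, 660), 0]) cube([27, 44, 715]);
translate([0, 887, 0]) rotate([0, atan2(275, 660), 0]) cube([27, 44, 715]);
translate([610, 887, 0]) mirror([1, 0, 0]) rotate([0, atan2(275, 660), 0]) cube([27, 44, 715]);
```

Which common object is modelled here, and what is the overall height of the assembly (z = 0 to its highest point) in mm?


A sawhorse. The overall height is 734 mm.

A beam across two mirrored pairs of raked legs — a sawhorse. The beam's underside is at z = 660 (matching the legs' vertical rise in atan2(275, 660)) and the beam is 74 mm tall, so its top is at 660 + 74 = 734 mm. The raked legs top out at the beam's underside, so that is the highest point.


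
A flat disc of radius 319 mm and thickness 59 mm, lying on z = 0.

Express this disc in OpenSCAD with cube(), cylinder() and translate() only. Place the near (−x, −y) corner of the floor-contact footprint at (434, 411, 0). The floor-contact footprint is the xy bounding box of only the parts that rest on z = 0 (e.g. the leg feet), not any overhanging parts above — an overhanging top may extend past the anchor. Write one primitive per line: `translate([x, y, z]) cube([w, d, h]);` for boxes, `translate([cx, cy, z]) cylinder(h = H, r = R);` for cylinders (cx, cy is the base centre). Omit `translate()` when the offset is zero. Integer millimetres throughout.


translate([753, 730, 0]) cylinder(h = 59, r = 319);


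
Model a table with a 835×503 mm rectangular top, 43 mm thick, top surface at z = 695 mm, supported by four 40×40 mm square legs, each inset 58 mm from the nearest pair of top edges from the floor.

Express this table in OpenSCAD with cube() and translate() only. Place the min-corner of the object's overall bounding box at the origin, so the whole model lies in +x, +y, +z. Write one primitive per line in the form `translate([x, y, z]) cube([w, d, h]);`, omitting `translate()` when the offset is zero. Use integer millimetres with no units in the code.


translate([0, 0, 652]) cube([835, 503, 43]);
translate([58, 58, 0]) cube([40, 40, 652]);
translate([737, 58, 0]) cube([40, 40, 652]);
translate([58, 405, 0]) cube([40, 40, 652]);
translate([737, 405, 0]) cube([40, 40, 652]);


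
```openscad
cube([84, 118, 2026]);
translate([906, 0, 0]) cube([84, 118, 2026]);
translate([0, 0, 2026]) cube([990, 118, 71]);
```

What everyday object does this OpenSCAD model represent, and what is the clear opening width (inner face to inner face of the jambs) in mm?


A door frame. The clear opening width is 822 mm.

Two 2026 mm tall posts with a header on top — a door frame. The left jamb is 84 mm wide at x = 0; the right jamb starts at x = 906. The clear opening is 906 − 84 = 822 mm.


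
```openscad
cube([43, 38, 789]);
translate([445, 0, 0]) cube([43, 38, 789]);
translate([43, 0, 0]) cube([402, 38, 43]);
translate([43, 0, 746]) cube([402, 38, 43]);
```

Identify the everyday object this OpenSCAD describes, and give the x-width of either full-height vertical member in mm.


A picture frame. The border width is 43 mm.

Four thin pieces enclosing a rectangular opening — a picture frame. The two full-height stiles are 789 mm tall; the top rail sits at z = 746 and is 43 mm tall, so the border above the opening is 789 − 746 = 43 mm, matching the stile x-width.


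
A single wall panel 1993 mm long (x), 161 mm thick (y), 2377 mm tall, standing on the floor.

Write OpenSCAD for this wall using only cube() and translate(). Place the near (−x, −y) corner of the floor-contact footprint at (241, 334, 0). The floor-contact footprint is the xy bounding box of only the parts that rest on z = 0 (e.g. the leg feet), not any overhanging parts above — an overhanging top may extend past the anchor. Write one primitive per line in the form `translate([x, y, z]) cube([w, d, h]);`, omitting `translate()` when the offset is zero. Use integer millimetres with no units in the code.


translate([241, 334, 0]) cube([1993, 161, 2377]);


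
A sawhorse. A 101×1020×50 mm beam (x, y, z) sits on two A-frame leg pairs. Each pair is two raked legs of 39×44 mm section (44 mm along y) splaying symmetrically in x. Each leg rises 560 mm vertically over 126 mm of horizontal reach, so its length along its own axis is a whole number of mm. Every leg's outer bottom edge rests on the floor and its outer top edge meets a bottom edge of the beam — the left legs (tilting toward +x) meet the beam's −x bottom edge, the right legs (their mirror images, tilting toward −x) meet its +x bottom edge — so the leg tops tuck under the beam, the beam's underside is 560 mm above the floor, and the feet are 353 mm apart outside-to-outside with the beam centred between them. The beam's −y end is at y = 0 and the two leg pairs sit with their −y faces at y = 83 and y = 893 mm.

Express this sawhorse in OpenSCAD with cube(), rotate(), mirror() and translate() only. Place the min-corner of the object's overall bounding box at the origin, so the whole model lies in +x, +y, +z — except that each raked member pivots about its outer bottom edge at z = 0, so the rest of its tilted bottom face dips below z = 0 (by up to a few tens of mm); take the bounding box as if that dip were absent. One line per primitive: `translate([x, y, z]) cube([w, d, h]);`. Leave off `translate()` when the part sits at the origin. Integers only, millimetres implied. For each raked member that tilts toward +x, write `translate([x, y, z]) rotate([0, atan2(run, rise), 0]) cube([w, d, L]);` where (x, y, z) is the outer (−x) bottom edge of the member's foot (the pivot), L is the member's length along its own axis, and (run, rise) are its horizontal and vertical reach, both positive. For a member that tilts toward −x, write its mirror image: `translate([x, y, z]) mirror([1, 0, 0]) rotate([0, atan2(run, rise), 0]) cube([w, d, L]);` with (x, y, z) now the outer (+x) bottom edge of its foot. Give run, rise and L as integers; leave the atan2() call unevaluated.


// leg length = √(126² + 560²) = 574
// right-leg outer foot x = 2·126 + 101 = 353
// beam min-corner = (126, 0, 560)
translate([126, 0, 560]) cube([101, 1020, 50]);
translate([0, 83, 0]) rotate([0, atan2(126, 560), 0]) cube([39, 44, 574]);
translate([353, 83, 0]) mirror([1, 0, 0]) rotate([0, atan2(126, 560), 0]) cube([39, 44, 574]);
translate([0, 893, 0]) rotate([0, atan2(126, 560), 0]) cube([39, 44, 574]);
translate([353, 893, 0]) mirror([1, 0, 0]) rotate([0, atan2(126, 560), 0]) cube([39, 44, 574]);


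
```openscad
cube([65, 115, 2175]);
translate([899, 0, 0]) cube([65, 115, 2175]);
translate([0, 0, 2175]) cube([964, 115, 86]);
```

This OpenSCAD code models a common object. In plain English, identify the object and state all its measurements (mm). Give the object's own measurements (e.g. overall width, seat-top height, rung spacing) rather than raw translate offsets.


A door frame. The clear opening is 834 mm wide and 2175 mm high. Two 65 mm wide jambs, 115 mm deep, stand either side of the opening from the floor to the top of the opening. A 86 mm thick head sits across the top of both jambs, spanning the full outside width of the frame.


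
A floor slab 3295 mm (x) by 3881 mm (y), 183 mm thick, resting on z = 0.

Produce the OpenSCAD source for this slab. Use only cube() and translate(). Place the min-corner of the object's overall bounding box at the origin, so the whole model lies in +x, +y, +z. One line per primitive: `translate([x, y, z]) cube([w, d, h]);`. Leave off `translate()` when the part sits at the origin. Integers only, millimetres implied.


cube([3295, 3881, 183]);


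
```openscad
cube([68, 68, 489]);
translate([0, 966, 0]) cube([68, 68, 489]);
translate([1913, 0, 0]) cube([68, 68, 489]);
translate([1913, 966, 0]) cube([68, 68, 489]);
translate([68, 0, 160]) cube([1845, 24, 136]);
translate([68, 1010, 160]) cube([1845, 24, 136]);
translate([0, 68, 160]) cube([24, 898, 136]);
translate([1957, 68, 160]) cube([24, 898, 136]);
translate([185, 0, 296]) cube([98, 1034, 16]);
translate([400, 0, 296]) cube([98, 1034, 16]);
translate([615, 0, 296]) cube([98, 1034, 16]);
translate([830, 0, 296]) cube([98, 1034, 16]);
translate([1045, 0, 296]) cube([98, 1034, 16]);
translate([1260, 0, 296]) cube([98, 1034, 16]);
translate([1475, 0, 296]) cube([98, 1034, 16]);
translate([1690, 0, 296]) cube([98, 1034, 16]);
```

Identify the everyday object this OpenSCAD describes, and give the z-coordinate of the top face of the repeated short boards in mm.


A bed frame. The slat-top height is 312 mm.

Four posts, four rails, and a row of slats — a bed frame. Slats sit on the rails at z = 160 + 136 = 296; with slat thickness 16, the top is 312 mm.


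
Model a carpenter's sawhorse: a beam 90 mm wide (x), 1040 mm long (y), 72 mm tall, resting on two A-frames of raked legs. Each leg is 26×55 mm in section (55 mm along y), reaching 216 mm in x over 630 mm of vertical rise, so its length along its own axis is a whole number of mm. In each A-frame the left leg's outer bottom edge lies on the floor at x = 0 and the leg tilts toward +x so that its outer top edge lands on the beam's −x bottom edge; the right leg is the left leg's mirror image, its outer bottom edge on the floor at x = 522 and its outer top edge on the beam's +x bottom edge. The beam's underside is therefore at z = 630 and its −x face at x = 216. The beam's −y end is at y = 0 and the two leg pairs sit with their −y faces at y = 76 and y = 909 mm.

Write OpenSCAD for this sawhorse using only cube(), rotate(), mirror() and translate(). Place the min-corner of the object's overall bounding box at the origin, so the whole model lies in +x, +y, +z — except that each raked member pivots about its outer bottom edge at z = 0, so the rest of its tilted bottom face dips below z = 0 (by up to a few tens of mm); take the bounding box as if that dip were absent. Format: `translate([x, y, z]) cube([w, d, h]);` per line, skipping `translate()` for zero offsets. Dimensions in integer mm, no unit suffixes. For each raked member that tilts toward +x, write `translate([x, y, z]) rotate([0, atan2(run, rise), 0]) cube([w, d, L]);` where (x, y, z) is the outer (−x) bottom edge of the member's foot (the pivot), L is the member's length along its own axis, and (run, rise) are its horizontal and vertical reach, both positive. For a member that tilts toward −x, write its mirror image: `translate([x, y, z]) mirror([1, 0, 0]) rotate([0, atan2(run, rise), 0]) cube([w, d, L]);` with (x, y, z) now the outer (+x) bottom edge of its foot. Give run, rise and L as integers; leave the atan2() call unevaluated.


translate([216, 0, 630]) cube([90, 1040, 72]);
translate([0, 76, 0]) rotate([0, atan2(216, 630), 0]) cube([26, 55, 666]);
translate([522, 76, 0]) mirror([1, 0, 0]) rotate([0, atan2(216, 630), 0]) cube([26, 55, 666]);
translate([0, 909, 0]) rotate([0, atan2(216, 630), 0]) cube([26, 55, 666]);
translate([522, 909, 0]) mirror([1, 0, 0]) rotate([0, atan2(216, 630), 0]) cube([26, 55, 666]);


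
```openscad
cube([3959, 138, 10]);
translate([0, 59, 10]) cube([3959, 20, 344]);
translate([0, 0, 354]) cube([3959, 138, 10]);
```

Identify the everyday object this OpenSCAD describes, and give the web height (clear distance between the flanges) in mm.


An I-beam. The web height is 344 mm.

Two wide flanges with a thin centred web — an I-beam. Overall 364 mm minus two 10 mm flanges gives a web of 364 − 2·10 = 344 mm.


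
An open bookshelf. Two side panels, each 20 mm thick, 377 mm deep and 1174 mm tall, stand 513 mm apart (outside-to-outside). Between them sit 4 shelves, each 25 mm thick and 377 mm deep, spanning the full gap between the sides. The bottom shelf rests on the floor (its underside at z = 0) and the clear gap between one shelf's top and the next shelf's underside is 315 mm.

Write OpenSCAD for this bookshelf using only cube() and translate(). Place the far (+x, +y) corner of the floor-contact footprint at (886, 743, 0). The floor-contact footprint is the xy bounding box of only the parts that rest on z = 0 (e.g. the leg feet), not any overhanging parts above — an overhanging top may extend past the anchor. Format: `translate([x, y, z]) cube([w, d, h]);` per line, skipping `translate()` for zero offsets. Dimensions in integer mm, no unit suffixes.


translate([373, 366, 0]) cube([20, 377, 1174]);
translate([866, 366, 0]) cube([20, 377, 1174]);
translate([393, 366, 0]) cube([473, 377, 25]);
translate([393, 366, 340]) cube([473, 377, 25]);
translate([393, 366, 680]) cube([473, 377, 25]);
translate([393, 366, 1020]) cube([473, 377, 25]);


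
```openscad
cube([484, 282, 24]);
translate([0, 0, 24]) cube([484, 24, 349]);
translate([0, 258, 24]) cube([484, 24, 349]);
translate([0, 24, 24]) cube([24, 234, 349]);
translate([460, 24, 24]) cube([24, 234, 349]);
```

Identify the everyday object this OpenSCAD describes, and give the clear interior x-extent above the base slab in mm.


An open box. The internal width is 436 mm.

A 484×282 base slab with four walls standing on it — an open box. The base is 484 mm wide and the walls are 24 mm thick, so the internal width is 484 − 2 × 24 = 436 mm.


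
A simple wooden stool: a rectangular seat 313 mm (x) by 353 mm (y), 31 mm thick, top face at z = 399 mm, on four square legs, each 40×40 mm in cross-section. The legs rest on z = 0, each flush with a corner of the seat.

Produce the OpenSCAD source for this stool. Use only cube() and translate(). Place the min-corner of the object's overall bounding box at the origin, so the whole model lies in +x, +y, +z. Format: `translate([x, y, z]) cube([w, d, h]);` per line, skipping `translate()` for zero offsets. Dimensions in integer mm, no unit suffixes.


// leg_h = 399 - 31 = 368
translate([0, 0, 368]) cube([313, 353, 31]);
cube([40, 40, 368]);
translate([273, 0, 0]) cube([40, 40, 368]);
translate([0, 313, 0]) cube([40, 40, 368]);
translate([273, 313, 0]) cube([40, 40, 368]);


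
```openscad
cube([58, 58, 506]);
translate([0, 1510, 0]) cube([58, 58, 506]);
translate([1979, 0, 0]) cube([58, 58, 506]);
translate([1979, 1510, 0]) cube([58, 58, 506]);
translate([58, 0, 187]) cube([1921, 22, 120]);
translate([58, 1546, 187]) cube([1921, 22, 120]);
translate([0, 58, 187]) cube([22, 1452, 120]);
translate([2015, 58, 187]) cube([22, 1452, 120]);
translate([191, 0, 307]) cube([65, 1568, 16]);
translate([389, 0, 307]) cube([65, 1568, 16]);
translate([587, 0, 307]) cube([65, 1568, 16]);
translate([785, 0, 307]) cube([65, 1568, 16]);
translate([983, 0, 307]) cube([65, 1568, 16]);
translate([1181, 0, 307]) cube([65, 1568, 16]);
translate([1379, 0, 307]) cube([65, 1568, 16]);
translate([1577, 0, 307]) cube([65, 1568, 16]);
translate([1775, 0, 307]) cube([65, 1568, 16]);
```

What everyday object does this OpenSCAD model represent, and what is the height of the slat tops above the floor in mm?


A bed frame. The slat-top height is 323 mm.

Four posts, four rails, and a row of slats — a bed frame. Slats sit on the rails at z = 187 + 120 = 307; with slat thickness 16, the top is 323 mm.


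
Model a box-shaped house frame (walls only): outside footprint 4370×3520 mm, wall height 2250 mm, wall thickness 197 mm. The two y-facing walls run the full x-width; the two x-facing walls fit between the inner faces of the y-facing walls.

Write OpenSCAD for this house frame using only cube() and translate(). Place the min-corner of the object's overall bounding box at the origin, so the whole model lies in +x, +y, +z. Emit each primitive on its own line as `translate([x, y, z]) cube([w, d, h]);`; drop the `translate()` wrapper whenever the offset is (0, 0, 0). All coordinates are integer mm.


cube([4370, 197, 2250]);
translate([0, 3323, 0]) cube([4370, 197, 2250]);
translate([0, 197, 0]) cube([197, 3126, 2250]);
translate([4173, 197, 0]) cube([197, 3126, 2250]);


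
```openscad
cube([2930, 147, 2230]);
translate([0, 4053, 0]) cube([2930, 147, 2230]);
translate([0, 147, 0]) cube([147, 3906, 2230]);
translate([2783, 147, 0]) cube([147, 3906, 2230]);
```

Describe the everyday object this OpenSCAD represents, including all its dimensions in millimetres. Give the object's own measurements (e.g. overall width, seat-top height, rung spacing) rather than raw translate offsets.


The wall frame of a small rectangular building: four walls, each 2230 mm tall and 147 mm thick, enclosing a footprint 2930 mm (x) by 4200 mm (y) outside-to-outside, with no floor or roof. The front and back walls (the −y and +y sides) span the full width; the two side walls fit between them.


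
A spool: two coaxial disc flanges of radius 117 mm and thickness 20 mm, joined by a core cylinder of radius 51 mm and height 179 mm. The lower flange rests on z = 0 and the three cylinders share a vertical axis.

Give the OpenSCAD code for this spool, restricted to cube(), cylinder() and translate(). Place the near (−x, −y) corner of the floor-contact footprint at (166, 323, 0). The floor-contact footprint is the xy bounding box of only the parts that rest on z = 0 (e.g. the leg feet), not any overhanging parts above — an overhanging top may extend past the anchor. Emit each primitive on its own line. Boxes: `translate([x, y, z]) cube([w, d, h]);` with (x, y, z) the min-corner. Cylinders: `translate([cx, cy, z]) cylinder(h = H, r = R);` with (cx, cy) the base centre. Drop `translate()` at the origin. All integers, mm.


translate([283, 440, 0]) cylinder(h = 20, r = 117);
translate([283, 440, 20]) cylinder(h = 179, r = 51);
translate([283, 440, 199]) cylinder(h = 20, r = 117);


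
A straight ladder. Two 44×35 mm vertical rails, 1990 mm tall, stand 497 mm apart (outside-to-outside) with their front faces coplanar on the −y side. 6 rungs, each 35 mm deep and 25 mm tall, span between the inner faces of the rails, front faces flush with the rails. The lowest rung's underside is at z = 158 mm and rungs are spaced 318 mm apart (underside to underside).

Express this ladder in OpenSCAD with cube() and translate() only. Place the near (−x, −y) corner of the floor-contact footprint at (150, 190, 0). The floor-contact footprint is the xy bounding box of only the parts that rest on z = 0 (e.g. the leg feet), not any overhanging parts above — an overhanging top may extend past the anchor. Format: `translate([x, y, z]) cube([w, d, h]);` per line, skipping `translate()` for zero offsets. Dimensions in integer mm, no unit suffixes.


// rung span = 497 - 2*44 = 409
// rung[k] z = 158 + k*318
translate([150, 190, 0]) cube([44, 35, 1990]);
translate([603, 190, 0]) cube([44, 35, 1990]);
translate([194, 190, 158]) cube([409, 35, 25]);
translate([194, 190, 476]) cube([409, 35, 25]);
translate([194, 190, 794]) cube([409, 35, 25]);
translate([194, 190, 1112]) cube([409, 35, 25]);
translate([194, 190, 1430]) cube([409, 35, 25]);
translate([194, 190, 1748]) cube([409, 35, 25]);


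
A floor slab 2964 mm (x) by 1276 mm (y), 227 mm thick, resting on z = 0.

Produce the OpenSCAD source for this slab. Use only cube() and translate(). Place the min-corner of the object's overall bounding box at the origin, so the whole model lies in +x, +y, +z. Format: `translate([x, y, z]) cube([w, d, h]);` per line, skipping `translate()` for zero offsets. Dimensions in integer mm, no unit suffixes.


cube([2964, 1276, 227]);


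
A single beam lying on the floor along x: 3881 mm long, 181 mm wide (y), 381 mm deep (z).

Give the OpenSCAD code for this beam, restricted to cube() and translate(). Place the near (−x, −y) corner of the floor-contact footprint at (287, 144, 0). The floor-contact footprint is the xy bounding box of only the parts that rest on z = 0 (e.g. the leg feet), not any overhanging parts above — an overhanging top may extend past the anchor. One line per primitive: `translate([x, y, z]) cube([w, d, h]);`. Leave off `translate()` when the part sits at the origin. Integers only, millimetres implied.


translate([287, 144, 0]) cube([3881, 181, 381]);


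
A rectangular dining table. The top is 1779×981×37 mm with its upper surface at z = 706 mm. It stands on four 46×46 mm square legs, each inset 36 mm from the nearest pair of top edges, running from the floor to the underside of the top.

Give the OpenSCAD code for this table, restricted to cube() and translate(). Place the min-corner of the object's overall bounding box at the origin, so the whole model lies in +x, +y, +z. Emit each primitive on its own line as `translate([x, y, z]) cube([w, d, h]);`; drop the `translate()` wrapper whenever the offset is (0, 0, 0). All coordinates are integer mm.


translate([0, 0, 669]) cube([1779, 981, 37]);
translate([36, 36, 0]) cube([46, 46, 669]);
translate([1697, 36, 0]) cube([46, 46, 669]);
translate([36, 899, 0]) cube([46, 46, 669]);
translate([1697, 899, 0]) cube([46, 46, 669]);


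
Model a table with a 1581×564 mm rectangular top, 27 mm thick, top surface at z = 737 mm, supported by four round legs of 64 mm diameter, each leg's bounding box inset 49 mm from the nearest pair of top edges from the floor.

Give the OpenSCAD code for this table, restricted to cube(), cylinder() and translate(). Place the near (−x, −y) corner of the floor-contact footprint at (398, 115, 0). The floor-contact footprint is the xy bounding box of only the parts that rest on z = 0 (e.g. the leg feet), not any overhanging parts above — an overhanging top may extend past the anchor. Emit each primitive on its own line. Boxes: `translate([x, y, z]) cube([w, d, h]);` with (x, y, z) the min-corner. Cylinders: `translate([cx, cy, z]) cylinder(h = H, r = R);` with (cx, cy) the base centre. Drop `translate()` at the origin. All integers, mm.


translate([349, 66, 710]) cube([1581, 564, 27]);
translate([430, 147, 0]) cylinder(h = 710, r = 32);
translate([1849, 147, 0]) cylinder(h = 710, r = 32);
translate([430, 549, 0]) cylinder(h = 710, r = 32);
translate([1849, 549, 0]) cylinder(h = 710, r = 32);
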